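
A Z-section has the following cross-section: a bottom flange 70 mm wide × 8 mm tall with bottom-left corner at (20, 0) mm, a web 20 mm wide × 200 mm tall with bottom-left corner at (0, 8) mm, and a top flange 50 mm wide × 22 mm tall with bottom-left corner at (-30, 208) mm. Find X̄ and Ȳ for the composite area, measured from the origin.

X̄ = 11.54 mm, Ȳ = 119.28 mm

bottom flange: A = 70 × 8 = 560.00, centroid at (55.00, 4.00).
web: A = 20 × 200 = 4000.00, centroid at (10.00, 108.00).
top flange: A = 50 × 22 = 1100.00, centroid at (-5.00, 219.00).
ΣA = 5660.00 mm²
ΣAX̄ = (560.00)(55.00) + (4000.00)(10.00) + (1100.00)(-5.00) = 65300.00 mm³
ΣAȲ = (560.00)(4.00) + (4000.00)(108.00) + (1100.00)(219.00) = 675140.00 mm³
X̄ = 65300.00 / 5660.00 = 11.54 mm
Ȳ = 675140.00 / 5660.00 = 119.28 mm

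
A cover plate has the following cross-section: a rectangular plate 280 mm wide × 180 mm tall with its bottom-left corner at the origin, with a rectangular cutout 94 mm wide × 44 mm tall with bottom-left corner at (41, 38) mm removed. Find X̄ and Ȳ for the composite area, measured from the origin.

plate: A = 280 × 180 = 50400.00, centroid at (140.00, 90.00).
hole: A = −(94 × 44) = -4136.00, centroid at (88.00, 60.00).
ΣA = 46264.00 mm², ΣAX̄ = 6692032.00 mm³, ΣAȲ = 4287840.00 mm³.
X̄ = 6692032.00/46264.00 = 144.65 mm; Ȳ = 4287840.00/46264.00 = 92.68 mm.

X̄ = 144.65 mm, Ȳ = 92.68 mm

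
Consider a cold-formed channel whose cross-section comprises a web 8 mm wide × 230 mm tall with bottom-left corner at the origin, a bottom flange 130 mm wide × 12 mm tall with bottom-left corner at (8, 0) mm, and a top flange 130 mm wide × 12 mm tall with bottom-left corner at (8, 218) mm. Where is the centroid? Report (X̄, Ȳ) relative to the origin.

web: A = 8 × 230 = 1840.00, centroid at (4.00, 115.00).
bottom flange: A = 130 × 12 = 1560.00, centroid at (73.00, 6.00).
top flange: A = 130 × 12 = 1560.00, centroid at (73.00, 224.00).
ΣA = 4960.00 mm²
ΣAX̄ = (1840.00)(4.00) + (1560.00)(73.00) + (1560.00)(73.00) = 235120.00 mm³
ΣAȲ = (1840.00)(115.00) + (1560.00)(6.00) + (1560.00)(224.00) = 570400.00 mm³
X̄ = 235120.00 / 4960.00 = 47.40 mm
Ȳ = 570400.00 / 4960.00 = 115.00 mm

X̄ = 47.40 mm, Ȳ = 115.00 mm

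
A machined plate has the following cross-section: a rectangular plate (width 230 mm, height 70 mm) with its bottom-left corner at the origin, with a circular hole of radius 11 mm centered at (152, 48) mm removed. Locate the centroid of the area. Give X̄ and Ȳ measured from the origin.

X̄ = 114.11 mm, Ȳ = 34.69 mm

plate: A = 230 × 70 = 16100.00, centroid at (115.00, 35.00).
hole: A = −π·11² = -380.13, centroid at (152.00, 48.00).
ΣA = 15719.87 mm², ΣAX̄ = 1793719.83 mm³, ΣAȲ = 545253.63 mm³.
X̄ = 1793719.83/15719.87 = 114.11 mm; Ȳ = 545253.63/15719.87 = 34.69 mm.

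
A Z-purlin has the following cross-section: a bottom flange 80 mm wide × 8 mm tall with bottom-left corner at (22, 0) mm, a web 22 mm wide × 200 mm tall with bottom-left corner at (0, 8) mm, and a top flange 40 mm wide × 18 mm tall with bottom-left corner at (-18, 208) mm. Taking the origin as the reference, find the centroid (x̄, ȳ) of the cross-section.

x̄ = 15.54 mm, ȳ = 110.07 mm

bottom flange: A = 80 × 8 = 640.00, centroid at (62.00, 4.00).
web: A = 22 × 200 = 4400.00, centroid at (11.00, 108.00).
top flange: A = 40 × 18 = 720.00, centroid at (2.00, 217.00).
ΣA = 5760.00 mm²
ΣAx̄ = (640.00)(62.00) + (4400.00)(11.00) + (720.00)(2.00) = 89520.00 mm³
ΣAȳ = (640.00)(4.00) + (4400.00)(108.00) + (720.00)(217.00) = 634000.00 mm³
x̄ = 89520.00 / 5760.00 = 15.54 mm
ȳ = 634000.00 / 5760.00 = 110.07 mm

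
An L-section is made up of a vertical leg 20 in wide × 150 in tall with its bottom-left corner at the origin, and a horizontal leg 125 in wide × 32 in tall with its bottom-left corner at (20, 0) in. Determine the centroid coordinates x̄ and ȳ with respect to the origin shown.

x̄ = 51.43 in, ȳ = 41.29 in

Part | A | x̄ᵢ | ȳᵢ | A·x̄ᵢ | A·ȳᵢ
vertical leg | 3000.00 | 10.00 | 75.00 | 30000.00 | 225000.00
horizontal leg | 4000.00 | 82.50 | 16.00 | 330000.00 | 64000.00
Σ | 7000.00 |  |  | 360000.00 | 289000.00
x̄ = 360000.00 / 7000.00 = 51.43 in
ȳ = 289000.00 / 7000.00 = 41.29 in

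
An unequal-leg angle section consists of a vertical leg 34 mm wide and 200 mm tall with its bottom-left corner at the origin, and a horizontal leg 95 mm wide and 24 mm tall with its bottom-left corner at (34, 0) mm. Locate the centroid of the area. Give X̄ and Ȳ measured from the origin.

Part | A | x̄ᵢ | ȳᵢ | A·x̄ᵢ | A·ȳᵢ
vertical leg | 6800.00 | 17.00 | 100.00 | 115600.00 | 680000.00
horizontal leg | 2280.00 | 81.50 | 12.00 | 185820.00 | 27360.00
Σ | 9080.00 |  |  | 301420.00 | 707360.00
X̄ = 301420.00 / 9080.00 = 33.20 mm
Ȳ = 707360.00 / 9080.00 = 77.90 mm

X̄ = 33.20 mm, Ȳ = 77.90 mm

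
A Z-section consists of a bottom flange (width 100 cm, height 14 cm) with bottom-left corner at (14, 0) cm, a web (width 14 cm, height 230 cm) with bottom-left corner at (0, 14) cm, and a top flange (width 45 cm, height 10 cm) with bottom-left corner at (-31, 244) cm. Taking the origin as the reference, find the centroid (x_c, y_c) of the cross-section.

x_c = 21.36 cm, y_c = 105.96 cm

bottom flange: A = 100 × 14 = 1400.00, centroid at (64.00, 7.00).
web: A = 14 × 230 = 3220.00, centroid at (7.00, 129.00).
top flange: A = 45 × 10 = 450.00, centroid at (-8.50, 249.00).
ΣA = 5070.00 cm², ΣAx_c = 108315.00 cm³, ΣAy_c = 537230.00 cm³.
x_c = 108315.00/5070.00 = 21.36 cm; y_c = 537230.00/5070.00 = 105.96 cm.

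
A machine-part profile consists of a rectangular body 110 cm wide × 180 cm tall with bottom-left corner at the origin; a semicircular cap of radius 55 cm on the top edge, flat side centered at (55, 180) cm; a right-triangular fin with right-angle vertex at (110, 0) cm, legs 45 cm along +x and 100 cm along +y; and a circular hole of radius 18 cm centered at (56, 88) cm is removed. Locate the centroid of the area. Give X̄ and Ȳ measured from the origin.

X̄ = 61.07 cm, Ȳ = 106.02 cm

rectangular body: A = 110 × 180 = 19800.00, centroid at (55.00, 90.00).
semicircular top: A = ½π·55² = 4751.66, centroid at (55.00, 203.34).
triangular fin: A = ½·45·100 = 2250.00, centroid at (125.00, 33.33).
hole: A = −π·18² = -1017.88, centroid at (56.00, 88.00).
ΣA = 25783.78 cm², ΣAX̄ = 1574590.18 cm³, ΣAȲ = 2733642.18 cm³.
X̄ = 1574590.18/25783.78 = 61.07 cm; Ȳ = 2733642.18/25783.78 = 106.02 cm.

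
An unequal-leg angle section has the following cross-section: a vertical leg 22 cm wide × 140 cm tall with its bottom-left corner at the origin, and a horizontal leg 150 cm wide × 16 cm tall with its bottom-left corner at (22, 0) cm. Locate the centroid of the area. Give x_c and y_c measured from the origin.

vertical leg: A = 22 × 140 = 3080.00, centroid at (11.00, 70.00).
horizontal leg: A = 150 × 16 = 2400.00, centroid at (97.00, 8.00).
ΣA = 5480.00 cm², ΣAx_c = 266680.00 cm³, ΣAy_c = 234800.00 cm³.
x_c = 266680.00/5480.00 = 48.66 cm; y_c = 234800.00/5480.00 = 42.85 cm.

x_c = 48.66 cm, y_c = 42.85 cm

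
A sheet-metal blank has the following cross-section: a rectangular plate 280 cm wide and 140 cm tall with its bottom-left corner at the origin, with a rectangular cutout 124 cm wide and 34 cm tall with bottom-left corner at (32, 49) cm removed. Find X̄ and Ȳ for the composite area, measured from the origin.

X̄ = 145.54 cm, Ȳ = 70.48 cm

plate: A = 280 × 140 = 39200.00, centroid at (140.00, 70.00).
hole: A = −(124 × 34) = -4216.00, centroid at (94.00, 66.00).
ΣA = 34984.00 cm²
ΣAX̄ = (39200.00)(140.00) + (-4216.00)(94.00) = 5091696.00 cm³
ΣAȲ = (39200.00)(70.00) + (-4216.00)(66.00) = 2465744.00 cm³
X̄ = 5091696.00 / 34984.00 = 145.54 cm
Ȳ = 2465744.00 / 34984.00 = 70.48 cm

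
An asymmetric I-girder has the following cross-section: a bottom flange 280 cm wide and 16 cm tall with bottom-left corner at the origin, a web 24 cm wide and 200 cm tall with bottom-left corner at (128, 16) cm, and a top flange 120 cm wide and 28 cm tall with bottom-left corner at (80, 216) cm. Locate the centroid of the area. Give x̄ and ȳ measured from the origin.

bottom flange: A = 280 × 16 = 4480.00, centroid at (140.00, 8.00).
web: A = 24 × 200 = 4800.00, centroid at (140.00, 116.00).
top flange: A = 120 × 28 = 3360.00, centroid at (140.00, 230.00).
ΣA = 12640.00 cm², ΣAx̄ = 1769600.00 cm³, ΣAȳ = 1365440.00 cm³.
x̄ = 1769600.00/12640.00 = 140.00 cm; ȳ = 1365440.00/12640.00 = 108.03 cm.

x̄ = 140.00 cm, ȳ = 108.03 cm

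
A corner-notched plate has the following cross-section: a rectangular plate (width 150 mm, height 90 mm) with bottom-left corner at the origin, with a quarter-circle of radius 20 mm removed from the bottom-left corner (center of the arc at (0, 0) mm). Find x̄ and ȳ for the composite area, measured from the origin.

x̄ = 76.58 mm, ȳ = 45.87 mm

plate: A = 150 × 90 = 13500.00, centroid at (75.00, 45.00).
removed quarter-circle: A = −¼π·20² = -314.16, centroid at (8.49, 8.49).
ΣA = 13185.84 mm², ΣAx̄ = 1009833.33 mm³, ΣAȳ = 604833.33 mm³.
x̄ = 1009833.33/13185.84 = 76.58 mm; ȳ = 604833.33/13185.84 = 45.87 mm.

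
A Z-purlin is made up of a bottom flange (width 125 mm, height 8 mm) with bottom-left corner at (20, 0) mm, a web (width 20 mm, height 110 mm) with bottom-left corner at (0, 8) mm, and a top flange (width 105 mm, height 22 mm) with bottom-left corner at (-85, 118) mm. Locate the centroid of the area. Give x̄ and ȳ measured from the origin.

x̄ = 5.34 mm, ȳ = 79.96 mm

bottom flange: A = 125 × 8 = 1000.00, centroid at (82.50, 4.00).
web: A = 20 × 110 = 2200.00, centroid at (10.00, 63.00).
top flange: A = 105 × 22 = 2310.00, centroid at (-32.50, 129.00).
ΣA = 5510.00 mm²
ΣAx̄ = (1000.00)(82.50) + (2200.00)(10.00) + (2310.00)(-32.50) = 29425.00 mm³
ΣAȳ = (1000.00)(4.00) + (2200.00)(63.00) + (2310.00)(129.00) = 440590.00 mm³
x̄ = 29425.00 / 5510.00 = 5.34 mm
ȳ = 440590.00 / 5510.00 = 79.96 mm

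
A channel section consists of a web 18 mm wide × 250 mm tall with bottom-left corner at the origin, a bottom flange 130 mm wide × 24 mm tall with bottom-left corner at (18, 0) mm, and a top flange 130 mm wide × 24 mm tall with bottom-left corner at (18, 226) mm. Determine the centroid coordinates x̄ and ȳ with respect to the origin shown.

web: A = 18 × 250 = 4500.00, centroid at (9.00, 125.00).
bottom flange: A = 130 × 24 = 3120.00, centroid at (83.00, 12.00).
top flange: A = 130 × 24 = 3120.00, centroid at (83.00, 238.00).
ΣA = 10740.00 mm²
ΣAx̄ = (4500.00)(9.00) + (3120.00)(83.00) + (3120.00)(83.00) = 558420.00 mm³
ΣAȳ = (4500.00)(125.00) + (3120.00)(12.00) + (3120.00)(238.00) = 1342500.00 mm³
x̄ = 558420.00 / 10740.00 = 51.99 mm
ȳ = 1342500.00 / 10740.00 = 125.00 mm

x̄ = 51.99 mm, ȳ = 125.00 mm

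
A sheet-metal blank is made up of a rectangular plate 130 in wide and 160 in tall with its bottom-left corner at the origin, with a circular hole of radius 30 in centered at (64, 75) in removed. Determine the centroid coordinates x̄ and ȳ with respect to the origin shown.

x̄ = 65.16 in, ȳ = 80.79 in

plate: A = 130 × 160 = 20800.00, centroid at (65.00, 80.00).
hole: A = −π·30² = -2827.43, centroid at (64.00, 75.00).
ΣA = 17972.57 in²
ΣAx̄ = (20800.00)(65.00) + (-2827.43)(64.00) = 1171044.26 in³
ΣAȳ = (20800.00)(80.00) + (-2827.43)(75.00) = 1451942.50 in³
x̄ = 1171044.26 / 17972.57 = 65.16 in
ȳ = 1451942.50 / 17972.57 = 80.79 in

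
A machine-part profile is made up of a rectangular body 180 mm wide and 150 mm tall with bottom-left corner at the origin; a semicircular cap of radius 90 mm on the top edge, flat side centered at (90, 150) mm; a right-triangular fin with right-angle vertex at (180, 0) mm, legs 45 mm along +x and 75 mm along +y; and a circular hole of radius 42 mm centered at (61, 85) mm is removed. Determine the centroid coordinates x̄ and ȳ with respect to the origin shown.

rectangular body: A = 180 × 150 = 27000.00, centroid at (90.00, 75.00).
semicircular top: A = ½π·90² = 12723.45, centroid at (90.00, 188.20).
triangular fin: A = ½·45·75 = 1687.50, centroid at (195.00, 25.00).
hole: A = −π·42² = -5541.77, centroid at (61.00, 85.00).
ΣA = 35869.18 mm², ΣAx̄ = 3566125.09 mm³, ΣAȳ = 3990654.63 mm³.
x̄ = 3566125.09/35869.18 = 99.42 mm; ȳ = 3990654.63/35869.18 = 111.26 mm.

x̄ = 99.42 mm, ȳ = 111.26 mm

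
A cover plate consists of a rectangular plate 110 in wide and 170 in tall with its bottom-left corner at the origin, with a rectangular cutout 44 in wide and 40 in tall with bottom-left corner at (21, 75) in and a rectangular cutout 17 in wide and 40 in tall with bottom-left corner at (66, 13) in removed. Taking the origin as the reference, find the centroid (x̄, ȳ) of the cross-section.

x̄ = 55.48 in, ȳ = 86.09 in

plate: A = 110 × 170 = 18700.00, centroid at (55.00, 85.00).
hole 1: A = −(44 × 40) = -1760.00, centroid at (43.00, 95.00).
hole 2: A = −(17 × 40) = -680.00, centroid at (74.50, 33.00).
ΣA = 16260.00 in²
ΣAx̄ = (18700.00)(55.00) + (-1760.00)(43.00) + (-680.00)(74.50) = 902160.00 in³
ΣAȳ = (18700.00)(85.00) + (-1760.00)(95.00) + (-680.00)(33.00) = 1399860.00 in³
x̄ = 902160.00 / 16260.00 = 55.48 in
ȳ = 1399860.00 / 16260.00 = 86.09 in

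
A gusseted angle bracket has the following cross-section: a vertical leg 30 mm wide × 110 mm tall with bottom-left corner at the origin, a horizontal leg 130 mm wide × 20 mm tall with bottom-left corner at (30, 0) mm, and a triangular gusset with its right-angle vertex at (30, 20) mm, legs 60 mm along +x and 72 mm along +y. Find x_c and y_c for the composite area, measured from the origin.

vertical leg: A = 30 × 110 = 3300.00, centroid at (15.00, 55.00).
horizontal leg: A = 130 × 20 = 2600.00, centroid at (95.00, 10.00).
gusset: A = ½·60·72 = 2160.00, centroid at (50.00, 44.00).
ΣA = 8060.00 mm², ΣAx_c = 404500.00 mm³, ΣAy_c = 302540.00 mm³.
x_c = 404500.00/8060.00 = 50.19 mm; y_c = 302540.00/8060.00 = 37.54 mm.

x_c = 50.19 mm, y_c = 37.54 mm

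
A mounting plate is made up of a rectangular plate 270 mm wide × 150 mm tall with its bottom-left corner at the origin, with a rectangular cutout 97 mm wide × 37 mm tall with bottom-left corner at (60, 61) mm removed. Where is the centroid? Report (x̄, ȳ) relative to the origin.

plate: A = 270 × 150 = 40500.00, centroid at (135.00, 75.00).
hole: A = −(97 × 37) = -3589.00, centroid at (108.50, 79.50).
ΣA = 36911.00 mm²
ΣAx̄ = (40500.00)(135.00) + (-3589.00)(108.50) = 5078093.50 mm³
ΣAȳ = (40500.00)(75.00) + (-3589.00)(79.50) = 2752174.50 mm³
x̄ = 5078093.50 / 36911.00 = 137.58 mm
ȳ = 2752174.50 / 36911.00 = 74.56 mm

x̄ = 137.58 mm, ȳ = 74.56 mm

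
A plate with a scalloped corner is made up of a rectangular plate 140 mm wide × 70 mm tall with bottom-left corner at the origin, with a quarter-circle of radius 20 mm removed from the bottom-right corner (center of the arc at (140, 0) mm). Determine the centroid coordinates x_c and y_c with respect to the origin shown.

plate: A = 140 × 70 = 9800.00, centroid at (70.00, 35.00).
removed quarter-circle: A = −¼π·20² = -314.16, centroid at (131.51, 8.49).
ΣA = 9485.84 mm²
ΣAx_c = (9800.00)(70.00) + (-314.16)(131.51) = 644684.37 mm³
ΣAy_c = (9800.00)(35.00) + (-314.16)(8.49) = 340333.33 mm³
x_c = 644684.37 / 9485.84 = 67.96 mm
y_c = 340333.33 / 9485.84 = 35.88 mm

x_c = 67.96 mm, y_c = 35.88 mm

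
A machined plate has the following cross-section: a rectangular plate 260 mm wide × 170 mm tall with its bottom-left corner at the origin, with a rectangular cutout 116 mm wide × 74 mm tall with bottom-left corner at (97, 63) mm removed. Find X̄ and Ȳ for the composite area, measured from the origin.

X̄ = 123.97 mm, Ȳ = 81.38 mm

plate: A = 260 × 170 = 44200.00, centroid at (130.00, 85.00).
hole: A = −(116 × 74) = -8584.00, centroid at (155.00, 100.00).
ΣA = 35616.00 mm², ΣAX̄ = 4415480.00 mm³, ΣAȲ = 2898600.00 mm³.
X̄ = 4415480.00/35616.00 = 123.97 mm; Ȳ = 2898600.00/35616.00 = 81.38 mm.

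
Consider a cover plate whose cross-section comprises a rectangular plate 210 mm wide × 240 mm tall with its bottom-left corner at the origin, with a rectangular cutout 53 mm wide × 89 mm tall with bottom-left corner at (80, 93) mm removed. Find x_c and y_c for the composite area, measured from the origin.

Part | A | x̄ᵢ | ȳᵢ | A·x̄ᵢ | A·ȳᵢ
plate | 50400.00 | 105.00 | 120.00 | 5292000.00 | 6048000.00
hole | -4717.00 | 106.50 | 137.50 | -502360.50 | -648587.50
Σ | 45683.00 |  |  | 4789639.50 | 5399412.50
x_c = 4789639.50 / 45683.00 = 104.85 mm
y_c = 5399412.50 / 45683.00 = 118.19 mm

x_c = 104.85 mm, y_c = 118.19 mm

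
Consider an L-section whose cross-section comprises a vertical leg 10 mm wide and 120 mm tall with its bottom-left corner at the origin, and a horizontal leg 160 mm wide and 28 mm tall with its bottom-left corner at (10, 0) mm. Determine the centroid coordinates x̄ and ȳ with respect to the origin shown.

vertical leg: A = 10 × 120 = 1200.00, centroid at (5.00, 60.00).
horizontal leg: A = 160 × 28 = 4480.00, centroid at (90.00, 14.00).
ΣA = 5680.00 mm²
ΣAx̄ = (1200.00)(5.00) + (4480.00)(90.00) = 409200.00 mm³
ΣAȳ = (1200.00)(60.00) + (4480.00)(14.00) = 134720.00 mm³
x̄ = 409200.00 / 5680.00 = 72.04 mm
ȳ = 134720.00 / 5680.00 = 23.72 mm

x̄ = 72.04 mm, ȳ = 23.72 mm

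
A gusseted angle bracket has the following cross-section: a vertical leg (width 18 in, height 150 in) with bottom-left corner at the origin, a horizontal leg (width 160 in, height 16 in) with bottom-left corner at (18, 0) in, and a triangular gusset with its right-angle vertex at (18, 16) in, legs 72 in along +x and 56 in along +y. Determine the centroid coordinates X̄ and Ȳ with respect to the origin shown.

X̄ = 49.46 in, Ȳ = 40.25 in

vertical leg: A = 18 × 150 = 2700.00, centroid at (9.00, 75.00).
horizontal leg: A = 160 × 16 = 2560.00, centroid at (98.00, 8.00).
gusset: A = ½·72·56 = 2016.00, centroid at (42.00, 34.67).
ΣA = 7276.00 in², ΣAX̄ = 359852.00 in³, ΣAȲ = 292868.00 in³.
X̄ = 359852.00/7276.00 = 49.46 in; Ȳ = 292868.00/7276.00 = 40.25 in.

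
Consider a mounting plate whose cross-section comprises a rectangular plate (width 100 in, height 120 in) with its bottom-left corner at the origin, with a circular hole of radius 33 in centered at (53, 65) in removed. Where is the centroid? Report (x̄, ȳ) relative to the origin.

x̄ = 48.80 in, ȳ = 58.01 in

Part | A | x̄ᵢ | ȳᵢ | A·x̄ᵢ | A·ȳᵢ
plate | 12000.00 | 50.00 | 60.00 | 600000.00 | 720000.00
hole | -3421.19 | 53.00 | 65.00 | -181323.30 | -222377.64
Σ | 8578.81 |  |  | 418676.70 | 497622.36
x̄ = 418676.70 / 8578.81 = 48.80 in
ȳ = 497622.36 / 8578.81 = 58.01 in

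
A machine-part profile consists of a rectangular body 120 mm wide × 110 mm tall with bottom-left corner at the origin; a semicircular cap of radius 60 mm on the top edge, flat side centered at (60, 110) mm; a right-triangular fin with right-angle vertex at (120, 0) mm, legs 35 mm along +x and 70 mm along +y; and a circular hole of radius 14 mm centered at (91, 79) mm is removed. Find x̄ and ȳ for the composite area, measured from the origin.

x̄ = 63.53 mm, ȳ = 75.63 mm

rectangular body: A = 120 × 110 = 13200.00, centroid at (60.00, 55.00).
semicircular top: A = ½π·60² = 5654.87, centroid at (60.00, 135.46).
triangular fin: A = ½·35·70 = 1225.00, centroid at (131.67, 23.33).
hole: A = −π·14² = -615.75, centroid at (91.00, 79.00).
ΣA = 19464.11 mm²
ΣAx̄ = (13200.00)(60.00) + (5654.87)(60.00) + (1225.00)(131.67) + (-615.75)(91.00) = 1236550.23 mm³
ΣAȳ = (13200.00)(55.00) + (5654.87)(135.46) + (1225.00)(23.33) + (-615.75)(79.00) = 1471974.26 mm³
x̄ = 1236550.23 / 19464.11 = 63.53 mm
ȳ = 1471974.26 / 19464.11 = 75.63 mm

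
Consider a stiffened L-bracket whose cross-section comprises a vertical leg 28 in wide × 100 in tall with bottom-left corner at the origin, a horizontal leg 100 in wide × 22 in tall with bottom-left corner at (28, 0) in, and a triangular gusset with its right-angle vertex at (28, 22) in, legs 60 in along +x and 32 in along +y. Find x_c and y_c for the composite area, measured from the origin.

vertical leg: A = 28 × 100 = 2800.00, centroid at (14.00, 50.00).
horizontal leg: A = 100 × 22 = 2200.00, centroid at (78.00, 11.00).
gusset: A = ½·60·32 = 960.00, centroid at (48.00, 32.67).
ΣA = 5960.00 in², ΣAx_c = 256880.00 in³, ΣAy_c = 195560.00 in³.
x_c = 256880.00/5960.00 = 43.10 in; y_c = 195560.00/5960.00 = 32.81 in.

x_c = 43.10 in, y_c = 32.81 in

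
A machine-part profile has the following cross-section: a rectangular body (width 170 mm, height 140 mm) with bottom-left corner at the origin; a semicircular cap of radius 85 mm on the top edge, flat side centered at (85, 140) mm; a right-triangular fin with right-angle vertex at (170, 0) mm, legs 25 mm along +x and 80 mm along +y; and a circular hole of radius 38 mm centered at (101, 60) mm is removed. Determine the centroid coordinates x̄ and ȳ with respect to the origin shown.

x̄ = 85.66 mm, ȳ = 108.15 mm

rectangular body: A = 170 × 140 = 23800.00, centroid at (85.00, 70.00).
semicircular top: A = ½π·85² = 11349.00, centroid at (85.00, 176.08).
triangular fin: A = ½·25·80 = 1000.00, centroid at (178.33, 26.67).
hole: A = −π·38² = -4536.46, centroid at (101.00, 60.00).
ΣA = 31612.54 mm², ΣAx̄ = 2707816.19 mm³, ΣAȳ = 3418756.23 mm³.
x̄ = 2707816.19/31612.54 = 85.66 mm; ȳ = 3418756.23/31612.54 = 108.15 mm.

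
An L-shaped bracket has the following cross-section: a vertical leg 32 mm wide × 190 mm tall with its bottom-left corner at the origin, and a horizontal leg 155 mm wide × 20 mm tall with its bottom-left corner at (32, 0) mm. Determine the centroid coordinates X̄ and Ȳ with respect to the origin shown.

vertical leg: A = 32 × 190 = 6080.00, centroid at (16.00, 95.00).
horizontal leg: A = 155 × 20 = 3100.00, centroid at (109.50, 10.00).
ΣA = 9180.00 mm², ΣAX̄ = 436730.00 mm³, ΣAȲ = 608600.00 mm³.
X̄ = 436730.00/9180.00 = 47.57 mm; Ȳ = 608600.00/9180.00 = 66.30 mm.

X̄ = 47.57 mm, Ȳ = 66.30 mm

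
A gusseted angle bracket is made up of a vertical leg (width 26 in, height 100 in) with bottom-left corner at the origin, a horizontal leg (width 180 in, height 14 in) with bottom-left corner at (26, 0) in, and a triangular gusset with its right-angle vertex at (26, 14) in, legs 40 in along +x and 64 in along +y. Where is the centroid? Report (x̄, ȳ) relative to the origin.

Part | A | x̄ᵢ | ȳᵢ | A·x̄ᵢ | A·ȳᵢ
vertical leg | 2600.00 | 13.00 | 50.00 | 33800.00 | 130000.00
horizontal leg | 2520.00 | 116.00 | 7.00 | 292320.00 | 17640.00
gusset | 1280.00 | 39.33 | 35.33 | 50346.67 | 45226.67
Σ | 6400.00 |  |  | 376466.67 | 192866.67
x̄ = 376466.67 / 6400.00 = 58.82 in
ȳ = 192866.67 / 6400.00 = 30.14 in

x̄ = 58.82 in, ȳ = 30.14 in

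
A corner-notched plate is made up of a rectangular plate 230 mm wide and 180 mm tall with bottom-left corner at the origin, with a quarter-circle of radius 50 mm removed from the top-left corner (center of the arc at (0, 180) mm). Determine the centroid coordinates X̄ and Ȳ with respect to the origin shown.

X̄ = 119.67 mm, Ȳ = 86.58 mm

Part | A | x̄ᵢ | ȳᵢ | A·x̄ᵢ | A·ȳᵢ
plate | 41400.00 | 115.00 | 90.00 | 4761000.00 | 3726000.00
removed quarter-circle | -1963.50 | 21.22 | 158.78 | -41666.67 | -311762.51
Σ | 39436.50 |  |  | 4719333.33 | 3414237.49
X̄ = 4719333.33 / 39436.50 = 119.67 mm
Ȳ = 3414237.49 / 39436.50 = 86.58 mm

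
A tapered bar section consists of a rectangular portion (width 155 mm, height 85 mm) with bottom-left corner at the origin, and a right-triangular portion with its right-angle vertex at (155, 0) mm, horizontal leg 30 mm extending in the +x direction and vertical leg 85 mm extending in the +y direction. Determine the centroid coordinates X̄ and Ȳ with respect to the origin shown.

rectangular portion: A = 155 × 85 = 13175.00, centroid at (77.50, 42.50).
triangular portion: A = ½·30·85 = 1275.00, centroid at (165.00, 28.33).
ΣA = 14450.00 mm², ΣAX̄ = 1231437.50 mm³, ΣAȲ = 596062.50 mm³.
X̄ = 1231437.50/14450.00 = 85.22 mm; Ȳ = 596062.50/14450.00 = 41.25 mm.

X̄ = 85.22 mm, Ȳ = 41.25 mm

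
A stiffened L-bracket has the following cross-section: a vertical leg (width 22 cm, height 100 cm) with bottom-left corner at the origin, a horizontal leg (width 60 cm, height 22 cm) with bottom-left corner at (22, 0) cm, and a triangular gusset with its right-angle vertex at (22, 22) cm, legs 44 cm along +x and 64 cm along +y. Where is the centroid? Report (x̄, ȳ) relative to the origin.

Part | A | x̄ᵢ | ȳᵢ | A·x̄ᵢ | A·ȳᵢ
vertical leg | 2200.00 | 11.00 | 50.00 | 24200.00 | 110000.00
horizontal leg | 1320.00 | 52.00 | 11.00 | 68640.00 | 14520.00
gusset | 1408.00 | 36.67 | 43.33 | 51626.67 | 61013.33
Σ | 4928.00 |  |  | 144466.67 | 185533.33
x̄ = 144466.67 / 4928.00 = 29.32 cm
ȳ = 185533.33 / 4928.00 = 37.65 cm

x̄ = 29.32 cm, ȳ = 37.65 cm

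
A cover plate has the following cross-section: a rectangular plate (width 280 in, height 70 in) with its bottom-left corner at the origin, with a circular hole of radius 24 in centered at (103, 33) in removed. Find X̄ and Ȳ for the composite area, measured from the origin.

plate: A = 280 × 70 = 19600.00, centroid at (140.00, 35.00).
hole: A = −π·24² = -1809.56, centroid at (103.00, 33.00).
ΣA = 17790.44 in²
ΣAX̄ = (19600.00)(140.00) + (-1809.56)(103.00) = 2557615.59 in³
ΣAȲ = (19600.00)(35.00) + (-1809.56)(33.00) = 626284.61 in³
X̄ = 2557615.59 / 17790.44 = 143.76 in
Ȳ = 626284.61 / 17790.44 = 35.20 in

X̄ = 143.76 in, Ȳ = 35.20 in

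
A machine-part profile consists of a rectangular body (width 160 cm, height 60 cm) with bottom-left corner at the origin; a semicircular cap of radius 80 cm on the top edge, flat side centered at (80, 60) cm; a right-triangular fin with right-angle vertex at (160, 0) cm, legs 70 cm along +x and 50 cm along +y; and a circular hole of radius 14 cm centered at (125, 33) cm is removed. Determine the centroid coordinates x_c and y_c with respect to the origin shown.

x_c = 87.37 cm, y_c = 59.72 cm

Part | A | x̄ᵢ | ȳᵢ | A·x̄ᵢ | A·ȳᵢ
rectangular body | 9600.00 | 80.00 | 30.00 | 768000.00 | 288000.00
semicircular top | 10053.10 | 80.00 | 93.95 | 804247.72 | 944519.12
triangular fin | 1750.00 | 183.33 | 16.67 | 320833.33 | 29166.67
hole | -615.75 | 125.00 | 33.00 | -76969.02 | -20319.82
Σ | 20787.34 |  |  | 1816112.03 | 1241365.97
x_c = 1816112.03 / 20787.34 = 87.37 cm
y_c = 1241365.97 / 20787.34 = 59.72 cm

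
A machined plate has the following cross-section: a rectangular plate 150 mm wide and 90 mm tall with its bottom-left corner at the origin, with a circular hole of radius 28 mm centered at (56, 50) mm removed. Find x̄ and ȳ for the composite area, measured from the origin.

plate: A = 150 × 90 = 13500.00, centroid at (75.00, 45.00).
hole: A = −π·28² = -2463.01, centroid at (56.00, 50.00).
ΣA = 11036.99 mm²
ΣAx̄ = (13500.00)(75.00) + (-2463.01)(56.00) = 874571.52 mm³
ΣAȳ = (13500.00)(45.00) + (-2463.01)(50.00) = 484349.57 mm³
x̄ = 874571.52 / 11036.99 = 79.24 mm
ȳ = 484349.57 / 11036.99 = 43.88 mm

x̄ = 79.24 mm, ȳ = 43.88 mm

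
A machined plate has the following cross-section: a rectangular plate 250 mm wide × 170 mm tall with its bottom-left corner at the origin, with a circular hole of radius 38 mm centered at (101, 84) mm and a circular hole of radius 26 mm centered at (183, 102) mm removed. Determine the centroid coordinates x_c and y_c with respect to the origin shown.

plate: A = 250 × 170 = 42500.00, centroid at (125.00, 85.00).
hole 1: A = −π·38² = -4536.46, centroid at (101.00, 84.00).
hole 2: A = −π·26² = -2123.72, centroid at (183.00, 102.00).
ΣA = 35839.82 mm², ΣAx_c = 4465677.42 mm³, ΣAy_c = 3014818.28 mm³.
x_c = 4465677.42/35839.82 = 124.60 mm; y_c = 3014818.28/35839.82 = 84.12 mm.

x_c = 124.60 mm, y_c = 84.12 mm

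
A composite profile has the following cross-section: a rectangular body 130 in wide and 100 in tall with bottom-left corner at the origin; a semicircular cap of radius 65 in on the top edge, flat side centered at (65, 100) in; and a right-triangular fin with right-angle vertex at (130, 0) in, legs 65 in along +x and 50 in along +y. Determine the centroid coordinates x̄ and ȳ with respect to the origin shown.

rectangular body: A = 130 × 100 = 13000.00, centroid at (65.00, 50.00).
semicircular top: A = ½π·65² = 6636.61, centroid at (65.00, 127.59).
triangular fin: A = ½·65·50 = 1625.00, centroid at (151.67, 16.67).
ΣA = 21261.61 in²
ΣAx̄ = (13000.00)(65.00) + (6636.61)(65.00) + (1625.00)(151.67) = 1522838.27 in³
ΣAȳ = (13000.00)(50.00) + (6636.61)(127.59) + (1625.00)(16.67) = 1523828.11 in³
x̄ = 1522838.27 / 21261.61 = 71.62 in
ȳ = 1523828.11 / 21261.61 = 71.67 in

x̄ = 71.62 in, ȳ = 71.67 in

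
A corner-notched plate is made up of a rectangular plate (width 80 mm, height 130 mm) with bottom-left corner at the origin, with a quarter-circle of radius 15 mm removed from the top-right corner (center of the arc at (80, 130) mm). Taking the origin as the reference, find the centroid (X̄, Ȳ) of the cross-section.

X̄ = 39.42 mm, Ȳ = 63.99 mm

Part | A | x̄ᵢ | ȳᵢ | A·x̄ᵢ | A·ȳᵢ
plate | 10400.00 | 40.00 | 65.00 | 416000.00 | 676000.00
removed quarter-circle | -176.71 | 73.63 | 123.63 | -13012.17 | -21847.90
Σ | 10223.29 |  |  | 402987.83 | 654152.10
X̄ = 402987.83 / 10223.29 = 39.42 mm
Ȳ = 654152.10 / 10223.29 = 63.99 mm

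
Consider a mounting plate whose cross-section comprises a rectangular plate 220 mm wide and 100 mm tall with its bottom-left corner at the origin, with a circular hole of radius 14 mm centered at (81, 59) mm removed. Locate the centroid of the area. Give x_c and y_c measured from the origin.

x_c = 110.84 mm, y_c = 49.74 mm

plate: A = 220 × 100 = 22000.00, centroid at (110.00, 50.00).
hole: A = −π·14² = -615.75, centroid at (81.00, 59.00).
ΣA = 21384.25 mm²
ΣAx_c = (22000.00)(110.00) + (-615.75)(81.00) = 2370124.08 mm³
ΣAy_c = (22000.00)(50.00) + (-615.75)(59.00) = 1063670.62 mm³
x_c = 2370124.08 / 21384.25 = 110.84 mm
y_c = 1063670.62 / 21384.25 = 49.74 mm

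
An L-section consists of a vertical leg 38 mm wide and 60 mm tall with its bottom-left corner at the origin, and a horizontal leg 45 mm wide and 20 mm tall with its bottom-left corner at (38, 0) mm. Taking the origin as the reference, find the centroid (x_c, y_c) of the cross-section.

Part | A | x̄ᵢ | ȳᵢ | A·x̄ᵢ | A·ȳᵢ
vertical leg | 2280.00 | 19.00 | 30.00 | 43320.00 | 68400.00
horizontal leg | 900.00 | 60.50 | 10.00 | 54450.00 | 9000.00
Σ | 3180.00 |  |  | 97770.00 | 77400.00
x_c = 97770.00 / 3180.00 = 30.75 mm
y_c = 77400.00 / 3180.00 = 24.34 mm

x_c = 30.75 mm, y_c = 24.34 mm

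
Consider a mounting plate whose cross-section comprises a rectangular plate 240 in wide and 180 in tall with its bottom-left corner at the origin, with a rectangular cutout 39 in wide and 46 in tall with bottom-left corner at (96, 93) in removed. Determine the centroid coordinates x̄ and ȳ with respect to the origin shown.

x̄ = 120.19 in, ȳ = 88.87 in

plate: A = 240 × 180 = 43200.00, centroid at (120.00, 90.00).
hole: A = −(39 × 46) = -1794.00, centroid at (115.50, 116.00).
ΣA = 41406.00 in²
ΣAx̄ = (43200.00)(120.00) + (-1794.00)(115.50) = 4976793.00 in³
ΣAȳ = (43200.00)(90.00) + (-1794.00)(116.00) = 3679896.00 in³
x̄ = 4976793.00 / 41406.00 = 120.19 in
ȳ = 3679896.00 / 41406.00 = 88.87 in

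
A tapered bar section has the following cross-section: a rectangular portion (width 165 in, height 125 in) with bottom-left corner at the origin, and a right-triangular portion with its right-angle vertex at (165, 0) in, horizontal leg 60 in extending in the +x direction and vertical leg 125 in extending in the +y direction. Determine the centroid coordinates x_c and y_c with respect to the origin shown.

rectangular portion: A = 165 × 125 = 20625.00, centroid at (82.50, 62.50).
triangular portion: A = ½·60·125 = 3750.00, centroid at (185.00, 41.67).
ΣA = 24375.00 in²
ΣAx_c = (20625.00)(82.50) + (3750.00)(185.00) = 2395312.50 in³
ΣAy_c = (20625.00)(62.50) + (3750.00)(41.67) = 1445312.50 in³
x_c = 2395312.50 / 24375.00 = 98.27 in
y_c = 1445312.50 / 24375.00 = 59.29 in

x_c = 98.27 in, y_c = 59.29 in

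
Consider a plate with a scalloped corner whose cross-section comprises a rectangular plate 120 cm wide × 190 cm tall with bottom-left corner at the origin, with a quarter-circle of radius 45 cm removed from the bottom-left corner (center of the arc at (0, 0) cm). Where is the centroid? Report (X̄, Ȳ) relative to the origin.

X̄ = 63.07 cm, Ȳ = 100.69 cm

plate: A = 120 × 190 = 22800.00, centroid at (60.00, 95.00).
removed quarter-circle: A = −¼π·45² = -1590.43, centroid at (19.10, 19.10).
ΣA = 21209.57 cm², ΣAX̄ = 1337625.00 cm³, ΣAȲ = 2135625.00 cm³.
X̄ = 1337625.00/21209.57 = 63.07 cm; Ȳ = 2135625.00/21209.57 = 100.69 cm.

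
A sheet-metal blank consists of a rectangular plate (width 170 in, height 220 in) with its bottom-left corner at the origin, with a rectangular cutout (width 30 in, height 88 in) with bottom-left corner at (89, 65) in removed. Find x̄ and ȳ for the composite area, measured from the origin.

x̄ = 83.56 in, ȳ = 110.08 in

Part | A | x̄ᵢ | ȳᵢ | A·x̄ᵢ | A·ȳᵢ
plate | 37400.00 | 85.00 | 110.00 | 3179000.00 | 4114000.00
hole | -2640.00 | 104.00 | 109.00 | -274560.00 | -287760.00
Σ | 34760.00 |  |  | 2904440.00 | 3826240.00
x̄ = 2904440.00 / 34760.00 = 83.56 in
ȳ = 3826240.00 / 34760.00 = 110.08 in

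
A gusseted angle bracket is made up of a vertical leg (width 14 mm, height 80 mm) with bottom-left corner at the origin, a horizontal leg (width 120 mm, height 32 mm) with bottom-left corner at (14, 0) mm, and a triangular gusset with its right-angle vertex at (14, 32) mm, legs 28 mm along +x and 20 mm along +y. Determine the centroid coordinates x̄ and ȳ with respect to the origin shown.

Part | A | x̄ᵢ | ȳᵢ | A·x̄ᵢ | A·ȳᵢ
vertical leg | 1120.00 | 7.00 | 40.00 | 7840.00 | 44800.00
horizontal leg | 3840.00 | 74.00 | 16.00 | 284160.00 | 61440.00
gusset | 280.00 | 23.33 | 38.67 | 6533.33 | 10826.67
Σ | 5240.00 |  |  | 298533.33 | 117066.67
x̄ = 298533.33 / 5240.00 = 56.97 mm
ȳ = 117066.67 / 5240.00 = 22.34 mm

x̄ = 56.97 mm, ȳ = 22.34 mm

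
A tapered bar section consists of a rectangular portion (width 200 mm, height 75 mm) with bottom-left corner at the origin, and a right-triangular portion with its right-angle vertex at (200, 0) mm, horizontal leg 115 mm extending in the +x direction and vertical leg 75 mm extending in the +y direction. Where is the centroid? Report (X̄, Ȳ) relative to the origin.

X̄ = 130.89 mm, Ȳ = 34.71 mm

rectangular portion: A = 200 × 75 = 15000.00, centroid at (100.00, 37.50).
triangular portion: A = ½·115·75 = 4312.50, centroid at (238.33, 25.00).
ΣA = 19312.50 mm²
ΣAX̄ = (15000.00)(100.00) + (4312.50)(238.33) = 2527812.50 mm³
ΣAȲ = (15000.00)(37.50) + (4312.50)(25.00) = 670312.50 mm³
X̄ = 2527812.50 / 19312.50 = 130.89 mm
Ȳ = 670312.50 / 19312.50 = 34.71 mm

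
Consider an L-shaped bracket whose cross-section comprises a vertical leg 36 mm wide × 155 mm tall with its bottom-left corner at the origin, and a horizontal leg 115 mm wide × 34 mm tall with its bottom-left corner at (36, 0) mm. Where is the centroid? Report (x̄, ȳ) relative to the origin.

Part | A | x̄ᵢ | ȳᵢ | A·x̄ᵢ | A·ȳᵢ
vertical leg | 5580.00 | 18.00 | 77.50 | 100440.00 | 432450.00
horizontal leg | 3910.00 | 93.50 | 17.00 | 365585.00 | 66470.00
Σ | 9490.00 |  |  | 466025.00 | 498920.00
x̄ = 466025.00 / 9490.00 = 49.11 mm
ȳ = 498920.00 / 9490.00 = 52.57 mm

x̄ = 49.11 mm, ȳ = 52.57 mm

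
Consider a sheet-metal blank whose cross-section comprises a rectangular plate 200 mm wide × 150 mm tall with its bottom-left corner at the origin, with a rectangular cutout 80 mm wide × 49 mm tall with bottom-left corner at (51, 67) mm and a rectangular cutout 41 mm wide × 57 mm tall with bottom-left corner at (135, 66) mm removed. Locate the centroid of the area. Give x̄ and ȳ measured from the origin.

x̄ = 96.02 mm, ȳ = 70.36 mm

plate: A = 200 × 150 = 30000.00, centroid at (100.00, 75.00).
hole 1: A = −(80 × 49) = -3920.00, centroid at (91.00, 91.50).
hole 2: A = −(41 × 57) = -2337.00, centroid at (155.50, 94.50).
ΣA = 23743.00 mm²
ΣAx̄ = (30000.00)(100.00) + (-3920.00)(91.00) + (-2337.00)(155.50) = 2279876.50 mm³
ΣAȳ = (30000.00)(75.00) + (-3920.00)(91.50) + (-2337.00)(94.50) = 1670473.50 mm³
x̄ = 2279876.50 / 23743.00 = 96.02 mm
ȳ = 1670473.50 / 23743.00 = 70.36 mm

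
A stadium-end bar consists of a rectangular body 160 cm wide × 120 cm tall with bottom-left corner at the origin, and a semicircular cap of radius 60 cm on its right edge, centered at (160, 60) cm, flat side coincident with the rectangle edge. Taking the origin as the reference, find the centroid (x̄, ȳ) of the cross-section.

rectangular body: A = 160 × 120 = 19200.00, centroid at (80.00, 60.00).
semicircular end: A = ½π·60² = 5654.87, centroid at (185.46, 60.00).
ΣA = 24854.87 cm²
ΣAx̄ = (19200.00)(80.00) + (5654.87)(185.46) = 2584778.68 cm³
ΣAȳ = (19200.00)(60.00) + (5654.87)(60.00) = 1491292.01 cm³
x̄ = 2584778.68 / 24854.87 = 103.99 cm
ȳ = 1491292.01 / 24854.87 = 60.00 cm

x̄ = 103.99 cm, ȳ = 60.00 cm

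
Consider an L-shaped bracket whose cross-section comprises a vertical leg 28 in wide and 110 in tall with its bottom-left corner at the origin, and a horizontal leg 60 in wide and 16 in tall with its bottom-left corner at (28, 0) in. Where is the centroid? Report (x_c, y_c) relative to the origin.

x_c = 24.46 in, y_c = 43.83 in

vertical leg: A = 28 × 110 = 3080.00, centroid at (14.00, 55.00).
horizontal leg: A = 60 × 16 = 960.00, centroid at (58.00, 8.00).
ΣA = 4040.00 in², ΣAx_c = 98800.00 in³, ΣAy_c = 177080.00 in³.
x_c = 98800.00/4040.00 = 24.46 in; y_c = 177080.00/4040.00 = 43.83 in.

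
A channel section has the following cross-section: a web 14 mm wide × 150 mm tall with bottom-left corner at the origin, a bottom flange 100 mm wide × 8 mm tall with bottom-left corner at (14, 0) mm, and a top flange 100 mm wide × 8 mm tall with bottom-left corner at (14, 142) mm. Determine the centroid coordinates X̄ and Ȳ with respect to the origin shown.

X̄ = 31.65 mm, Ȳ = 75.00 mm

Part | A | x̄ᵢ | ȳᵢ | A·x̄ᵢ | A·ȳᵢ
web | 2100.00 | 7.00 | 75.00 | 14700.00 | 157500.00
bottom flange | 800.00 | 64.00 | 4.00 | 51200.00 | 3200.00
top flange | 800.00 | 64.00 | 146.00 | 51200.00 | 116800.00
Σ | 3700.00 |  |  | 117100.00 | 277500.00
X̄ = 117100.00 / 3700.00 = 31.65 mm
Ȳ = 277500.00 / 3700.00 = 75.00 mm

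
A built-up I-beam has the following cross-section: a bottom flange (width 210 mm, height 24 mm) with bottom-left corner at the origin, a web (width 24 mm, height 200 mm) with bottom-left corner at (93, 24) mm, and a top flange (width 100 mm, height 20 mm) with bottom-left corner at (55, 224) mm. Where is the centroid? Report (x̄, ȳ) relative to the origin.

x̄ = 105.00 mm, ȳ = 94.91 mm

Part | A | x̄ᵢ | ȳᵢ | A·x̄ᵢ | A·ȳᵢ
bottom flange | 5040.00 | 105.00 | 12.00 | 529200.00 | 60480.00
web | 4800.00 | 105.00 | 124.00 | 504000.00 | 595200.00
top flange | 2000.00 | 105.00 | 234.00 | 210000.00 | 468000.00
Σ | 11840.00 |  |  | 1243200.00 | 1123680.00
x̄ = 1243200.00 / 11840.00 = 105.00 mm
ȳ = 1123680.00 / 11840.00 = 94.91 mm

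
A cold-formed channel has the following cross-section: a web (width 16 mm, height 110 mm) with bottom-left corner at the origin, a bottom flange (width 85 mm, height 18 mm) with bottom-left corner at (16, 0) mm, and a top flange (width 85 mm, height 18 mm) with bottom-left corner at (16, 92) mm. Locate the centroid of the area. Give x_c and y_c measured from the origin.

Part | A | x̄ᵢ | ȳᵢ | A·x̄ᵢ | A·ȳᵢ
web | 1760.00 | 8.00 | 55.00 | 14080.00 | 96800.00
bottom flange | 1530.00 | 58.50 | 9.00 | 89505.00 | 13770.00
top flange | 1530.00 | 58.50 | 101.00 | 89505.00 | 154530.00
Σ | 4820.00 |  |  | 193090.00 | 265100.00
x_c = 193090.00 / 4820.00 = 40.06 mm
y_c = 265100.00 / 4820.00 = 55.00 mm

x_c = 40.06 mm, y_c = 55.00 mm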